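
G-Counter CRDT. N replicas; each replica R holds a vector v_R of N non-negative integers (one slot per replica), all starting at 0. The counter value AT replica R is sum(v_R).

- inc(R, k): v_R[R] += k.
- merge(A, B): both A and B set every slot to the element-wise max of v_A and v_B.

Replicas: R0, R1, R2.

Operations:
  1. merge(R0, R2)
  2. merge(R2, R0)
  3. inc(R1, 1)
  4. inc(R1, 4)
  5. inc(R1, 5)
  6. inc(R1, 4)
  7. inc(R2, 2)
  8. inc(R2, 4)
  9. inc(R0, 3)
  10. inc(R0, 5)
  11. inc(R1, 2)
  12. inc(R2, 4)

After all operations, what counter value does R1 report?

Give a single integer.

Answer: 16

Derivation:
Op 1: merge R0<->R2 -> R0=(0,0,0) R2=(0,0,0)
Op 2: merge R2<->R0 -> R2=(0,0,0) R0=(0,0,0)
Op 3: inc R1 by 1 -> R1=(0,1,0) value=1
Op 4: inc R1 by 4 -> R1=(0,5,0) value=5
Op 5: inc R1 by 5 -> R1=(0,10,0) value=10
Op 6: inc R1 by 4 -> R1=(0,14,0) value=14
Op 7: inc R2 by 2 -> R2=(0,0,2) value=2
Op 8: inc R2 by 4 -> R2=(0,0,6) value=6
Op 9: inc R0 by 3 -> R0=(3,0,0) value=3
Op 10: inc R0 by 5 -> R0=(8,0,0) value=8
Op 11: inc R1 by 2 -> R1=(0,16,0) value=16
Op 12: inc R2 by 4 -> R2=(0,0,10) value=10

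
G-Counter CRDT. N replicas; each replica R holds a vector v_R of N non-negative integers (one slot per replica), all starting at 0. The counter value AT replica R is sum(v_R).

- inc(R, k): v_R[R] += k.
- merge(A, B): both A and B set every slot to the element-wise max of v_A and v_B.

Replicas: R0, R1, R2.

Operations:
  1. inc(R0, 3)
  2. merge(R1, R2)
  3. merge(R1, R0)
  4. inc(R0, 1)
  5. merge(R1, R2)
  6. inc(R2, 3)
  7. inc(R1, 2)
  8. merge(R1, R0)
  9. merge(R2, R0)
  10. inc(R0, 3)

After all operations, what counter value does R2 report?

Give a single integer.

Op 1: inc R0 by 3 -> R0=(3,0,0) value=3
Op 2: merge R1<->R2 -> R1=(0,0,0) R2=(0,0,0)
Op 3: merge R1<->R0 -> R1=(3,0,0) R0=(3,0,0)
Op 4: inc R0 by 1 -> R0=(4,0,0) value=4
Op 5: merge R1<->R2 -> R1=(3,0,0) R2=(3,0,0)
Op 6: inc R2 by 3 -> R2=(3,0,3) value=6
Op 7: inc R1 by 2 -> R1=(3,2,0) value=5
Op 8: merge R1<->R0 -> R1=(4,2,0) R0=(4,2,0)
Op 9: merge R2<->R0 -> R2=(4,2,3) R0=(4,2,3)
Op 10: inc R0 by 3 -> R0=(7,2,3) value=12

Answer: 9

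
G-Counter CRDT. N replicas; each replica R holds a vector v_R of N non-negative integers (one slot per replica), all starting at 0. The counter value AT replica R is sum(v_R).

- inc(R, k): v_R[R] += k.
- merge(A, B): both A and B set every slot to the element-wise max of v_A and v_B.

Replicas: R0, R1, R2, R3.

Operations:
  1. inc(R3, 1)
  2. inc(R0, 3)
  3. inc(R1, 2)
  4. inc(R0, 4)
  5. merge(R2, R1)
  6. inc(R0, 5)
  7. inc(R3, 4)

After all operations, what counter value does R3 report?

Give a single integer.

Op 1: inc R3 by 1 -> R3=(0,0,0,1) value=1
Op 2: inc R0 by 3 -> R0=(3,0,0,0) value=3
Op 3: inc R1 by 2 -> R1=(0,2,0,0) value=2
Op 4: inc R0 by 4 -> R0=(7,0,0,0) value=7
Op 5: merge R2<->R1 -> R2=(0,2,0,0) R1=(0,2,0,0)
Op 6: inc R0 by 5 -> R0=(12,0,0,0) value=12
Op 7: inc R3 by 4 -> R3=(0,0,0,5) value=5

Answer: 5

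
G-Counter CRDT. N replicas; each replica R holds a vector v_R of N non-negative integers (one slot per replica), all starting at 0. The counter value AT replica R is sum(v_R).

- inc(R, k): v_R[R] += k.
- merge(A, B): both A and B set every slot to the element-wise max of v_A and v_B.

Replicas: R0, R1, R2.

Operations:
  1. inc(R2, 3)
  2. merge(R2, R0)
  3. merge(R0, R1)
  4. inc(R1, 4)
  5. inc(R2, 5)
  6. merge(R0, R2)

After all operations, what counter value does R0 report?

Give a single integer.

Answer: 8

Derivation:
Op 1: inc R2 by 3 -> R2=(0,0,3) value=3
Op 2: merge R2<->R0 -> R2=(0,0,3) R0=(0,0,3)
Op 3: merge R0<->R1 -> R0=(0,0,3) R1=(0,0,3)
Op 4: inc R1 by 4 -> R1=(0,4,3) value=7
Op 5: inc R2 by 5 -> R2=(0,0,8) value=8
Op 6: merge R0<->R2 -> R0=(0,0,8) R2=(0,0,8)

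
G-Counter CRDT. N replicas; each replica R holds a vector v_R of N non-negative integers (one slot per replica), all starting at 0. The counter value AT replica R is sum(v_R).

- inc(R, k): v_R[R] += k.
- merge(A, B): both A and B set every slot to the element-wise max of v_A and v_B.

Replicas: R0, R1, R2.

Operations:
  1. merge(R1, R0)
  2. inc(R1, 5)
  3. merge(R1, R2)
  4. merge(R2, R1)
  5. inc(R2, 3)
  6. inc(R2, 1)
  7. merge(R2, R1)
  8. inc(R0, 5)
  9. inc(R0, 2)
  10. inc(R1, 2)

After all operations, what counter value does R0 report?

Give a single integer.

Op 1: merge R1<->R0 -> R1=(0,0,0) R0=(0,0,0)
Op 2: inc R1 by 5 -> R1=(0,5,0) value=5
Op 3: merge R1<->R2 -> R1=(0,5,0) R2=(0,5,0)
Op 4: merge R2<->R1 -> R2=(0,5,0) R1=(0,5,0)
Op 5: inc R2 by 3 -> R2=(0,5,3) value=8
Op 6: inc R2 by 1 -> R2=(0,5,4) value=9
Op 7: merge R2<->R1 -> R2=(0,5,4) R1=(0,5,4)
Op 8: inc R0 by 5 -> R0=(5,0,0) value=5
Op 9: inc R0 by 2 -> R0=(7,0,0) value=7
Op 10: inc R1 by 2 -> R1=(0,7,4) value=11

Answer: 7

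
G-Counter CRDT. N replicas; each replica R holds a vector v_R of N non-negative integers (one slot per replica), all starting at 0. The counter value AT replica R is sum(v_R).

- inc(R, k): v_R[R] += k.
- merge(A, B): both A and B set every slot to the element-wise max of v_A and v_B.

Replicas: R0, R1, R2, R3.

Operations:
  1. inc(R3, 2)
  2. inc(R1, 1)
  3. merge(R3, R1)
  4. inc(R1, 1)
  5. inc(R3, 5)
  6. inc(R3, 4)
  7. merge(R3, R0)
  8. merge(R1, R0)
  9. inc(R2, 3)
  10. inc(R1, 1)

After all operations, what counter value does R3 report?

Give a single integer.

Answer: 12

Derivation:
Op 1: inc R3 by 2 -> R3=(0,0,0,2) value=2
Op 2: inc R1 by 1 -> R1=(0,1,0,0) value=1
Op 3: merge R3<->R1 -> R3=(0,1,0,2) R1=(0,1,0,2)
Op 4: inc R1 by 1 -> R1=(0,2,0,2) value=4
Op 5: inc R3 by 5 -> R3=(0,1,0,7) value=8
Op 6: inc R3 by 4 -> R3=(0,1,0,11) value=12
Op 7: merge R3<->R0 -> R3=(0,1,0,11) R0=(0,1,0,11)
Op 8: merge R1<->R0 -> R1=(0,2,0,11) R0=(0,2,0,11)
Op 9: inc R2 by 3 -> R2=(0,0,3,0) value=3
Op 10: inc R1 by 1 -> R1=(0,3,0,11) value=14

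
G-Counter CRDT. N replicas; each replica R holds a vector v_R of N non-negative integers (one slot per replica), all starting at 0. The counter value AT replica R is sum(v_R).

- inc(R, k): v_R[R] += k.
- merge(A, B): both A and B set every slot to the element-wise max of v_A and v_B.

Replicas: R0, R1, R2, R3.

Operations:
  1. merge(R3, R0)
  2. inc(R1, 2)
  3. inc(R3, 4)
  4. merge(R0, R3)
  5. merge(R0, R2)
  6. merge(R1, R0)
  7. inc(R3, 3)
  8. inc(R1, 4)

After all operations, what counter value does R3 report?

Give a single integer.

Op 1: merge R3<->R0 -> R3=(0,0,0,0) R0=(0,0,0,0)
Op 2: inc R1 by 2 -> R1=(0,2,0,0) value=2
Op 3: inc R3 by 4 -> R3=(0,0,0,4) value=4
Op 4: merge R0<->R3 -> R0=(0,0,0,4) R3=(0,0,0,4)
Op 5: merge R0<->R2 -> R0=(0,0,0,4) R2=(0,0,0,4)
Op 6: merge R1<->R0 -> R1=(0,2,0,4) R0=(0,2,0,4)
Op 7: inc R3 by 3 -> R3=(0,0,0,7) value=7
Op 8: inc R1 by 4 -> R1=(0,6,0,4) value=10

Answer: 7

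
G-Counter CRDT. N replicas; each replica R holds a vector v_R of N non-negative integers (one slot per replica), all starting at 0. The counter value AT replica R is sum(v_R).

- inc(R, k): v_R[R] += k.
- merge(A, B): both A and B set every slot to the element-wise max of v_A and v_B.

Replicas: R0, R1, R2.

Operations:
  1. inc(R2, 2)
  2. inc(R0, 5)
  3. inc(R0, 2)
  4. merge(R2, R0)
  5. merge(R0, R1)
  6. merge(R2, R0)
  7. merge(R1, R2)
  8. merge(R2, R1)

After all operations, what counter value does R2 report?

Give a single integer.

Answer: 9

Derivation:
Op 1: inc R2 by 2 -> R2=(0,0,2) value=2
Op 2: inc R0 by 5 -> R0=(5,0,0) value=5
Op 3: inc R0 by 2 -> R0=(7,0,0) value=7
Op 4: merge R2<->R0 -> R2=(7,0,2) R0=(7,0,2)
Op 5: merge R0<->R1 -> R0=(7,0,2) R1=(7,0,2)
Op 6: merge R2<->R0 -> R2=(7,0,2) R0=(7,0,2)
Op 7: merge R1<->R2 -> R1=(7,0,2) R2=(7,0,2)
Op 8: merge R2<->R1 -> R2=(7,0,2) R1=(7,0,2)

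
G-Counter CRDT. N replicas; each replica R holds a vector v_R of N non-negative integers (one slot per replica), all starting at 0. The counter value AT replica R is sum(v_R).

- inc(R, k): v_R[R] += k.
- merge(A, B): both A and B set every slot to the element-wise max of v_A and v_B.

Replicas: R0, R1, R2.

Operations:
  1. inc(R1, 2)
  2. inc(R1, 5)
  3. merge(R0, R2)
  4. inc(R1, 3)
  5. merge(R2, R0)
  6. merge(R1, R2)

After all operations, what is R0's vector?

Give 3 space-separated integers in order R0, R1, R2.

Op 1: inc R1 by 2 -> R1=(0,2,0) value=2
Op 2: inc R1 by 5 -> R1=(0,7,0) value=7
Op 3: merge R0<->R2 -> R0=(0,0,0) R2=(0,0,0)
Op 4: inc R1 by 3 -> R1=(0,10,0) value=10
Op 5: merge R2<->R0 -> R2=(0,0,0) R0=(0,0,0)
Op 6: merge R1<->R2 -> R1=(0,10,0) R2=(0,10,0)

Answer: 0 0 0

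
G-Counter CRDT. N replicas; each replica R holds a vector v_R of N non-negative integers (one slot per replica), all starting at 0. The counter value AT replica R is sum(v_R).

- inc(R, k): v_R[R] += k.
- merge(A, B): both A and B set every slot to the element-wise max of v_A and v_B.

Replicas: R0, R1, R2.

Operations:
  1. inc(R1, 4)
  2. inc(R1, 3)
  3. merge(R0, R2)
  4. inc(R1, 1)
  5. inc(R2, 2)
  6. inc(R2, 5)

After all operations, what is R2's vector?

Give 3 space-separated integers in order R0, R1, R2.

Op 1: inc R1 by 4 -> R1=(0,4,0) value=4
Op 2: inc R1 by 3 -> R1=(0,7,0) value=7
Op 3: merge R0<->R2 -> R0=(0,0,0) R2=(0,0,0)
Op 4: inc R1 by 1 -> R1=(0,8,0) value=8
Op 5: inc R2 by 2 -> R2=(0,0,2) value=2
Op 6: inc R2 by 5 -> R2=(0,0,7) value=7

Answer: 0 0 7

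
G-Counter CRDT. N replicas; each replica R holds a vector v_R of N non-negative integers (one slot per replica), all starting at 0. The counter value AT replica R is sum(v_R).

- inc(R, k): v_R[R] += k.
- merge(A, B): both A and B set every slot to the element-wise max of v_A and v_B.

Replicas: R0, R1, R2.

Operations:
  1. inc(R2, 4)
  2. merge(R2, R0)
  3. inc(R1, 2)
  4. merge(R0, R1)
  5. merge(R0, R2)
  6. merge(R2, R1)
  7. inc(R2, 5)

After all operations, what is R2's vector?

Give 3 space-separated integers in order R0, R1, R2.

Answer: 0 2 9

Derivation:
Op 1: inc R2 by 4 -> R2=(0,0,4) value=4
Op 2: merge R2<->R0 -> R2=(0,0,4) R0=(0,0,4)
Op 3: inc R1 by 2 -> R1=(0,2,0) value=2
Op 4: merge R0<->R1 -> R0=(0,2,4) R1=(0,2,4)
Op 5: merge R0<->R2 -> R0=(0,2,4) R2=(0,2,4)
Op 6: merge R2<->R1 -> R2=(0,2,4) R1=(0,2,4)
Op 7: inc R2 by 5 -> R2=(0,2,9) value=11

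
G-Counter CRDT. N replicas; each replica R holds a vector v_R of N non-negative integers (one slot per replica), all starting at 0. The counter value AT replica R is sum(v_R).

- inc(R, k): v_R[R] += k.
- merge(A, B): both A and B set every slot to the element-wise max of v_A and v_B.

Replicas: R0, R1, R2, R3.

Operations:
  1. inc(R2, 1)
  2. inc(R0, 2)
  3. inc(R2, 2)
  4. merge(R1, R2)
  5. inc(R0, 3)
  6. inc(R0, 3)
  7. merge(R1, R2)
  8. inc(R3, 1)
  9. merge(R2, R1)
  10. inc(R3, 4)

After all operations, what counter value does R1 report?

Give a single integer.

Answer: 3

Derivation:
Op 1: inc R2 by 1 -> R2=(0,0,1,0) value=1
Op 2: inc R0 by 2 -> R0=(2,0,0,0) value=2
Op 3: inc R2 by 2 -> R2=(0,0,3,0) value=3
Op 4: merge R1<->R2 -> R1=(0,0,3,0) R2=(0,0,3,0)
Op 5: inc R0 by 3 -> R0=(5,0,0,0) value=5
Op 6: inc R0 by 3 -> R0=(8,0,0,0) value=8
Op 7: merge R1<->R2 -> R1=(0,0,3,0) R2=(0,0,3,0)
Op 8: inc R3 by 1 -> R3=(0,0,0,1) value=1
Op 9: merge R2<->R1 -> R2=(0,0,3,0) R1=(0,0,3,0)
Op 10: inc R3 by 4 -> R3=(0,0,0,5) value=5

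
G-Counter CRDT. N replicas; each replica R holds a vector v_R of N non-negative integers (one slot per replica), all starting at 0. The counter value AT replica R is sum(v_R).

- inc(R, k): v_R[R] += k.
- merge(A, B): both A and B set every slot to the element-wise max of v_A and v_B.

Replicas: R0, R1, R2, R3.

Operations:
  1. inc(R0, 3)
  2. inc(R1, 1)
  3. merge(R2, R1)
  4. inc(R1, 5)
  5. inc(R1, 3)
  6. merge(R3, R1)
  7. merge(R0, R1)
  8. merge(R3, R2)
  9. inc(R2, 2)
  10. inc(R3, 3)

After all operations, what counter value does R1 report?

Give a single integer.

Op 1: inc R0 by 3 -> R0=(3,0,0,0) value=3
Op 2: inc R1 by 1 -> R1=(0,1,0,0) value=1
Op 3: merge R2<->R1 -> R2=(0,1,0,0) R1=(0,1,0,0)
Op 4: inc R1 by 5 -> R1=(0,6,0,0) value=6
Op 5: inc R1 by 3 -> R1=(0,9,0,0) value=9
Op 6: merge R3<->R1 -> R3=(0,9,0,0) R1=(0,9,0,0)
Op 7: merge R0<->R1 -> R0=(3,9,0,0) R1=(3,9,0,0)
Op 8: merge R3<->R2 -> R3=(0,9,0,0) R2=(0,9,0,0)
Op 9: inc R2 by 2 -> R2=(0,9,2,0) value=11
Op 10: inc R3 by 3 -> R3=(0,9,0,3) value=12

Answer: 12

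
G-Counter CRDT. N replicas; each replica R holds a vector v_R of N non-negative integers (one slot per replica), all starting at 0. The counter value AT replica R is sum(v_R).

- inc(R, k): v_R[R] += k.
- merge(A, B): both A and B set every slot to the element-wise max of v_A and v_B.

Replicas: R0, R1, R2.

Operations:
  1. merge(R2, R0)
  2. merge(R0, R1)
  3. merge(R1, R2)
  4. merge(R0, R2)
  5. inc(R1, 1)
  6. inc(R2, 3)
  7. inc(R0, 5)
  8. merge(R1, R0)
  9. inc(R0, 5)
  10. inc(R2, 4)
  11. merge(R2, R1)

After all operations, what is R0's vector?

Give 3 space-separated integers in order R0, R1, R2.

Op 1: merge R2<->R0 -> R2=(0,0,0) R0=(0,0,0)
Op 2: merge R0<->R1 -> R0=(0,0,0) R1=(0,0,0)
Op 3: merge R1<->R2 -> R1=(0,0,0) R2=(0,0,0)
Op 4: merge R0<->R2 -> R0=(0,0,0) R2=(0,0,0)
Op 5: inc R1 by 1 -> R1=(0,1,0) value=1
Op 6: inc R2 by 3 -> R2=(0,0,3) value=3
Op 7: inc R0 by 5 -> R0=(5,0,0) value=5
Op 8: merge R1<->R0 -> R1=(5,1,0) R0=(5,1,0)
Op 9: inc R0 by 5 -> R0=(10,1,0) value=11
Op 10: inc R2 by 4 -> R2=(0,0,7) value=7
Op 11: merge R2<->R1 -> R2=(5,1,7) R1=(5,1,7)

Answer: 10 1 0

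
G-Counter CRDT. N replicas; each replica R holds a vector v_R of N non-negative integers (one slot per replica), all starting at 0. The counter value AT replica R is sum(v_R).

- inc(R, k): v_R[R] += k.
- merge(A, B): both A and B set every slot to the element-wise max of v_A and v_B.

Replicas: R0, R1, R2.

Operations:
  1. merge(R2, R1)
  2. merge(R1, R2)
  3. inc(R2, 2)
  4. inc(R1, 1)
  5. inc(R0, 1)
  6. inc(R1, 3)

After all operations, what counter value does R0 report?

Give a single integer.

Op 1: merge R2<->R1 -> R2=(0,0,0) R1=(0,0,0)
Op 2: merge R1<->R2 -> R1=(0,0,0) R2=(0,0,0)
Op 3: inc R2 by 2 -> R2=(0,0,2) value=2
Op 4: inc R1 by 1 -> R1=(0,1,0) value=1
Op 5: inc R0 by 1 -> R0=(1,0,0) value=1
Op 6: inc R1 by 3 -> R1=(0,4,0) value=4

Answer: 1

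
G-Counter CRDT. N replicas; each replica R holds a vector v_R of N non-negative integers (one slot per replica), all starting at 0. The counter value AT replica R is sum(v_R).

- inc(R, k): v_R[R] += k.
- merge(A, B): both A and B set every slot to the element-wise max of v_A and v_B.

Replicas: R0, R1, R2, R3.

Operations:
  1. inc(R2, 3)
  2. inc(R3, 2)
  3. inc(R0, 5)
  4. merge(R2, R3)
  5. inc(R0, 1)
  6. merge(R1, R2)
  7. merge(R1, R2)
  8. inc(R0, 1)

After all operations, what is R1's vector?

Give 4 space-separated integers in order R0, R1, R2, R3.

Op 1: inc R2 by 3 -> R2=(0,0,3,0) value=3
Op 2: inc R3 by 2 -> R3=(0,0,0,2) value=2
Op 3: inc R0 by 5 -> R0=(5,0,0,0) value=5
Op 4: merge R2<->R3 -> R2=(0,0,3,2) R3=(0,0,3,2)
Op 5: inc R0 by 1 -> R0=(6,0,0,0) value=6
Op 6: merge R1<->R2 -> R1=(0,0,3,2) R2=(0,0,3,2)
Op 7: merge R1<->R2 -> R1=(0,0,3,2) R2=(0,0,3,2)
Op 8: inc R0 by 1 -> R0=(7,0,0,0) value=7

Answer: 0 0 3 2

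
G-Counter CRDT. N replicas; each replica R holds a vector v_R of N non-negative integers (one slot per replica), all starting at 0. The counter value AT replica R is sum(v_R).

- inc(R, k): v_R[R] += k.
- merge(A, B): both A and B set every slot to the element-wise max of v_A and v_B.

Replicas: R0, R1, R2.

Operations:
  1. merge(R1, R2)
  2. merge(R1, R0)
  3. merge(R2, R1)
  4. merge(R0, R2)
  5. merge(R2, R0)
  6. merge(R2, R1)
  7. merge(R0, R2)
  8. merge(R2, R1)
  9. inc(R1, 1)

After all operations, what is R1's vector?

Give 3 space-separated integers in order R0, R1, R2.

Op 1: merge R1<->R2 -> R1=(0,0,0) R2=(0,0,0)
Op 2: merge R1<->R0 -> R1=(0,0,0) R0=(0,0,0)
Op 3: merge R2<->R1 -> R2=(0,0,0) R1=(0,0,0)
Op 4: merge R0<->R2 -> R0=(0,0,0) R2=(0,0,0)
Op 5: merge R2<->R0 -> R2=(0,0,0) R0=(0,0,0)
Op 6: merge R2<->R1 -> R2=(0,0,0) R1=(0,0,0)
Op 7: merge R0<->R2 -> R0=(0,0,0) R2=(0,0,0)
Op 8: merge R2<->R1 -> R2=(0,0,0) R1=(0,0,0)
Op 9: inc R1 by 1 -> R1=(0,1,0) value=1

Answer: 0 1 0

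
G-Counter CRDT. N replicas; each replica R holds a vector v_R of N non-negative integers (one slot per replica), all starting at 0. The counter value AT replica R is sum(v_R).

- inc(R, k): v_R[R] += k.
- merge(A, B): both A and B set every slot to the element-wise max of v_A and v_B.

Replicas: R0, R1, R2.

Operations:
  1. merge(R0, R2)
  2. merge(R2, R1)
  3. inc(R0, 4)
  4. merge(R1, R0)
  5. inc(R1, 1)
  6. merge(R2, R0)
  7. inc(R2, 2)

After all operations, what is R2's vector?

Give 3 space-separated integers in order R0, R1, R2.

Op 1: merge R0<->R2 -> R0=(0,0,0) R2=(0,0,0)
Op 2: merge R2<->R1 -> R2=(0,0,0) R1=(0,0,0)
Op 3: inc R0 by 4 -> R0=(4,0,0) value=4
Op 4: merge R1<->R0 -> R1=(4,0,0) R0=(4,0,0)
Op 5: inc R1 by 1 -> R1=(4,1,0) value=5
Op 6: merge R2<->R0 -> R2=(4,0,0) R0=(4,0,0)
Op 7: inc R2 by 2 -> R2=(4,0,2) value=6

Answer: 4 0 2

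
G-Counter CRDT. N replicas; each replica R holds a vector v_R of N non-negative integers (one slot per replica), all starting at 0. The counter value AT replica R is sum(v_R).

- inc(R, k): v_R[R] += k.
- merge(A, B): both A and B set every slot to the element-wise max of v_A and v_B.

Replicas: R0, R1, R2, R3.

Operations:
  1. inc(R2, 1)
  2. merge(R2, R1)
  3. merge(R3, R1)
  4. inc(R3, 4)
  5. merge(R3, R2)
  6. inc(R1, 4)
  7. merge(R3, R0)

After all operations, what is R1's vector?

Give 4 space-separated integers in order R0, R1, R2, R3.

Op 1: inc R2 by 1 -> R2=(0,0,1,0) value=1
Op 2: merge R2<->R1 -> R2=(0,0,1,0) R1=(0,0,1,0)
Op 3: merge R3<->R1 -> R3=(0,0,1,0) R1=(0,0,1,0)
Op 4: inc R3 by 4 -> R3=(0,0,1,4) value=5
Op 5: merge R3<->R2 -> R3=(0,0,1,4) R2=(0,0,1,4)
Op 6: inc R1 by 4 -> R1=(0,4,1,0) value=5
Op 7: merge R3<->R0 -> R3=(0,0,1,4) R0=(0,0,1,4)

Answer: 0 4 1 0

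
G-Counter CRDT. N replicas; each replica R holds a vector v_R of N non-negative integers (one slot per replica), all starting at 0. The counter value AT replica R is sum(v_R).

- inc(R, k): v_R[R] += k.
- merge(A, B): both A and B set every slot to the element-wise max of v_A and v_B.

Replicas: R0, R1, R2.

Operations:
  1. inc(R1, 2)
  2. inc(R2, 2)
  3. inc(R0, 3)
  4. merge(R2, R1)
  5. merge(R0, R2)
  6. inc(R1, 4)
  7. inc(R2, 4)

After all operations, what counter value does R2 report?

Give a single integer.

Answer: 11

Derivation:
Op 1: inc R1 by 2 -> R1=(0,2,0) value=2
Op 2: inc R2 by 2 -> R2=(0,0,2) value=2
Op 3: inc R0 by 3 -> R0=(3,0,0) value=3
Op 4: merge R2<->R1 -> R2=(0,2,2) R1=(0,2,2)
Op 5: merge R0<->R2 -> R0=(3,2,2) R2=(3,2,2)
Op 6: inc R1 by 4 -> R1=(0,6,2) value=8
Op 7: inc R2 by 4 -> R2=(3,2,6) value=11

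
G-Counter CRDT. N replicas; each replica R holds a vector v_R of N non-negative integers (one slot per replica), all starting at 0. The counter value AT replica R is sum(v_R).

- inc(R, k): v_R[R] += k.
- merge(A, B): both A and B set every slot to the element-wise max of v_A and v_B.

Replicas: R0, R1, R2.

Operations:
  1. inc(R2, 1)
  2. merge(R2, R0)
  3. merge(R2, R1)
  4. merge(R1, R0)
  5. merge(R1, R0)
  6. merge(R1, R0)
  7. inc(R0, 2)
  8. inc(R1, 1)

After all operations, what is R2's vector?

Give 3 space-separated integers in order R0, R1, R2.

Op 1: inc R2 by 1 -> R2=(0,0,1) value=1
Op 2: merge R2<->R0 -> R2=(0,0,1) R0=(0,0,1)
Op 3: merge R2<->R1 -> R2=(0,0,1) R1=(0,0,1)
Op 4: merge R1<->R0 -> R1=(0,0,1) R0=(0,0,1)
Op 5: merge R1<->R0 -> R1=(0,0,1) R0=(0,0,1)
Op 6: merge R1<->R0 -> R1=(0,0,1) R0=(0,0,1)
Op 7: inc R0 by 2 -> R0=(2,0,1) value=3
Op 8: inc R1 by 1 -> R1=(0,1,1) value=2

Answer: 0 0 1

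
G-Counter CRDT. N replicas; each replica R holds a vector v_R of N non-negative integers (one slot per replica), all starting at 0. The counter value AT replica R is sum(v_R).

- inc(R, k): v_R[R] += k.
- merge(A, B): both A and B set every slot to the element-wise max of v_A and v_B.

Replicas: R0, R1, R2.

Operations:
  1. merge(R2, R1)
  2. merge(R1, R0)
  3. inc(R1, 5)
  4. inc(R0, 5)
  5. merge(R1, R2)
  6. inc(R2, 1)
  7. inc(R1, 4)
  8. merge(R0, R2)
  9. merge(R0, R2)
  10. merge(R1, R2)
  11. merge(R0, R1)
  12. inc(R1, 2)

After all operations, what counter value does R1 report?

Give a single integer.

Answer: 17

Derivation:
Op 1: merge R2<->R1 -> R2=(0,0,0) R1=(0,0,0)
Op 2: merge R1<->R0 -> R1=(0,0,0) R0=(0,0,0)
Op 3: inc R1 by 5 -> R1=(0,5,0) value=5
Op 4: inc R0 by 5 -> R0=(5,0,0) value=5
Op 5: merge R1<->R2 -> R1=(0,5,0) R2=(0,5,0)
Op 6: inc R2 by 1 -> R2=(0,5,1) value=6
Op 7: inc R1 by 4 -> R1=(0,9,0) value=9
Op 8: merge R0<->R2 -> R0=(5,5,1) R2=(5,5,1)
Op 9: merge R0<->R2 -> R0=(5,5,1) R2=(5,5,1)
Op 10: merge R1<->R2 -> R1=(5,9,1) R2=(5,9,1)
Op 11: merge R0<->R1 -> R0=(5,9,1) R1=(5,9,1)
Op 12: inc R1 by 2 -> R1=(5,11,1) value=17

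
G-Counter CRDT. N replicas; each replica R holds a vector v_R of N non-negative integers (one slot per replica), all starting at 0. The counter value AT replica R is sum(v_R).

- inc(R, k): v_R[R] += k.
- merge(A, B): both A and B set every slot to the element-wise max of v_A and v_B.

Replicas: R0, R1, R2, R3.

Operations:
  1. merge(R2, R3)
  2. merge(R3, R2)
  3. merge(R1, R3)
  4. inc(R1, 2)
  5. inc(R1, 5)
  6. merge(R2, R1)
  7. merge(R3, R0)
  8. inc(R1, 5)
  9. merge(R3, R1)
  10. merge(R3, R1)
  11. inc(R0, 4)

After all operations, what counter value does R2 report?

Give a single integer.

Op 1: merge R2<->R3 -> R2=(0,0,0,0) R3=(0,0,0,0)
Op 2: merge R3<->R2 -> R3=(0,0,0,0) R2=(0,0,0,0)
Op 3: merge R1<->R3 -> R1=(0,0,0,0) R3=(0,0,0,0)
Op 4: inc R1 by 2 -> R1=(0,2,0,0) value=2
Op 5: inc R1 by 5 -> R1=(0,7,0,0) value=7
Op 6: merge R2<->R1 -> R2=(0,7,0,0) R1=(0,7,0,0)
Op 7: merge R3<->R0 -> R3=(0,0,0,0) R0=(0,0,0,0)
Op 8: inc R1 by 5 -> R1=(0,12,0,0) value=12
Op 9: merge R3<->R1 -> R3=(0,12,0,0) R1=(0,12,0,0)
Op 10: merge R3<->R1 -> R3=(0,12,0,0) R1=(0,12,0,0)
Op 11: inc R0 by 4 -> R0=(4,0,0,0) value=4

Answer: 7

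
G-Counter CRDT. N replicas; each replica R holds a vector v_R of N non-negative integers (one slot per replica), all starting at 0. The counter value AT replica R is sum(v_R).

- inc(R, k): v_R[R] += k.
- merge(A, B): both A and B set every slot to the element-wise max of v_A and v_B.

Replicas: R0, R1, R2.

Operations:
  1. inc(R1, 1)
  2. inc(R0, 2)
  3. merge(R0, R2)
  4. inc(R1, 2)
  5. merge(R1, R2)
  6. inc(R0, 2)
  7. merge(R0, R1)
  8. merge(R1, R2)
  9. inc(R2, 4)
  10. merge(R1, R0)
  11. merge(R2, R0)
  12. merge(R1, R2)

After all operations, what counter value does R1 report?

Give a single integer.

Op 1: inc R1 by 1 -> R1=(0,1,0) value=1
Op 2: inc R0 by 2 -> R0=(2,0,0) value=2
Op 3: merge R0<->R2 -> R0=(2,0,0) R2=(2,0,0)
Op 4: inc R1 by 2 -> R1=(0,3,0) value=3
Op 5: merge R1<->R2 -> R1=(2,3,0) R2=(2,3,0)
Op 6: inc R0 by 2 -> R0=(4,0,0) value=4
Op 7: merge R0<->R1 -> R0=(4,3,0) R1=(4,3,0)
Op 8: merge R1<->R2 -> R1=(4,3,0) R2=(4,3,0)
Op 9: inc R2 by 4 -> R2=(4,3,4) value=11
Op 10: merge R1<->R0 -> R1=(4,3,0) R0=(4,3,0)
Op 11: merge R2<->R0 -> R2=(4,3,4) R0=(4,3,4)
Op 12: merge R1<->R2 -> R1=(4,3,4) R2=(4,3,4)

Answer: 11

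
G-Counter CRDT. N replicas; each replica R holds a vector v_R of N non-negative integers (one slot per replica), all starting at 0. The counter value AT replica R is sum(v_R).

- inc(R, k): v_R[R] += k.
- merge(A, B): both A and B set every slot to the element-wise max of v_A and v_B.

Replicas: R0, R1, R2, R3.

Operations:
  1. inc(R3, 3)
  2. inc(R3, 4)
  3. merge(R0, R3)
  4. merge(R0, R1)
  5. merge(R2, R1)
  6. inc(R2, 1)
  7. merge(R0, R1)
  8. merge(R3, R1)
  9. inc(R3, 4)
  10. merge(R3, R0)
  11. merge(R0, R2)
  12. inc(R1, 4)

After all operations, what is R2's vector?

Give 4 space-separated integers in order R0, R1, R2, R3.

Op 1: inc R3 by 3 -> R3=(0,0,0,3) value=3
Op 2: inc R3 by 4 -> R3=(0,0,0,7) value=7
Op 3: merge R0<->R3 -> R0=(0,0,0,7) R3=(0,0,0,7)
Op 4: merge R0<->R1 -> R0=(0,0,0,7) R1=(0,0,0,7)
Op 5: merge R2<->R1 -> R2=(0,0,0,7) R1=(0,0,0,7)
Op 6: inc R2 by 1 -> R2=(0,0,1,7) value=8
Op 7: merge R0<->R1 -> R0=(0,0,0,7) R1=(0,0,0,7)
Op 8: merge R3<->R1 -> R3=(0,0,0,7) R1=(0,0,0,7)
Op 9: inc R3 by 4 -> R3=(0,0,0,11) value=11
Op 10: merge R3<->R0 -> R3=(0,0,0,11) R0=(0,0,0,11)
Op 11: merge R0<->R2 -> R0=(0,0,1,11) R2=(0,0,1,11)
Op 12: inc R1 by 4 -> R1=(0,4,0,7) value=11

Answer: 0 0 1 11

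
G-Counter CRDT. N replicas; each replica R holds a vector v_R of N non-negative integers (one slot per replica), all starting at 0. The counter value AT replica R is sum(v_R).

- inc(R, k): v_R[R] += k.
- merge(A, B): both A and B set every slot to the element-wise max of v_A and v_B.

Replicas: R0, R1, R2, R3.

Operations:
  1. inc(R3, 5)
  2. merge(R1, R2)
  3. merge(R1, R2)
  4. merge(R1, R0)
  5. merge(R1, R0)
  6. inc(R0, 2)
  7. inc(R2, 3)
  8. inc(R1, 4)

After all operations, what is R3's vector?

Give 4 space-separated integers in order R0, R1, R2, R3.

Answer: 0 0 0 5

Derivation:
Op 1: inc R3 by 5 -> R3=(0,0,0,5) value=5
Op 2: merge R1<->R2 -> R1=(0,0,0,0) R2=(0,0,0,0)
Op 3: merge R1<->R2 -> R1=(0,0,0,0) R2=(0,0,0,0)
Op 4: merge R1<->R0 -> R1=(0,0,0,0) R0=(0,0,0,0)
Op 5: merge R1<->R0 -> R1=(0,0,0,0) R0=(0,0,0,0)
Op 6: inc R0 by 2 -> R0=(2,0,0,0) value=2
Op 7: inc R2 by 3 -> R2=(0,0,3,0) value=3
Op 8: inc R1 by 4 -> R1=(0,4,0,0) value=4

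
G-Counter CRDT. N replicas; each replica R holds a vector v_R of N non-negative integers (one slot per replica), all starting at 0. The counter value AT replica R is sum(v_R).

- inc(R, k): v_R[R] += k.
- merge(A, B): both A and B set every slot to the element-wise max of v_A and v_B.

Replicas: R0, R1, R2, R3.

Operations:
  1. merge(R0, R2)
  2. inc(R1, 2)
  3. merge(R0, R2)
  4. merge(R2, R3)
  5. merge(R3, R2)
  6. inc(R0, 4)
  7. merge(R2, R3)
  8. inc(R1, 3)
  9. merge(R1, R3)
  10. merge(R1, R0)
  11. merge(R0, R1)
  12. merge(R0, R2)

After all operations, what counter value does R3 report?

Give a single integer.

Answer: 5

Derivation:
Op 1: merge R0<->R2 -> R0=(0,0,0,0) R2=(0,0,0,0)
Op 2: inc R1 by 2 -> R1=(0,2,0,0) value=2
Op 3: merge R0<->R2 -> R0=(0,0,0,0) R2=(0,0,0,0)
Op 4: merge R2<->R3 -> R2=(0,0,0,0) R3=(0,0,0,0)
Op 5: merge R3<->R2 -> R3=(0,0,0,0) R2=(0,0,0,0)
Op 6: inc R0 by 4 -> R0=(4,0,0,0) value=4
Op 7: merge R2<->R3 -> R2=(0,0,0,0) R3=(0,0,0,0)
Op 8: inc R1 by 3 -> R1=(0,5,0,0) value=5
Op 9: merge R1<->R3 -> R1=(0,5,0,0) R3=(0,5,0,0)
Op 10: merge R1<->R0 -> R1=(4,5,0,0) R0=(4,5,0,0)
Op 11: merge R0<->R1 -> R0=(4,5,0,0) R1=(4,5,0,0)
Op 12: merge R0<->R2 -> R0=(4,5,0,0) R2=(4,5,0,0)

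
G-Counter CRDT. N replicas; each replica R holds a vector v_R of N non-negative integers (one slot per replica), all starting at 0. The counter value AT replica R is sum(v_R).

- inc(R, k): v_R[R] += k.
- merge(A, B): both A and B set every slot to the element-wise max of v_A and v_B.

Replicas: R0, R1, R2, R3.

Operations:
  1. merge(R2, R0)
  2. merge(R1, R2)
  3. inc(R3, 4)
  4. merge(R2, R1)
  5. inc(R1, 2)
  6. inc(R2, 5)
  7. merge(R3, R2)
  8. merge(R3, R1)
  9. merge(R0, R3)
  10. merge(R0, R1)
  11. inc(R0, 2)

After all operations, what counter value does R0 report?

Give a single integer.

Op 1: merge R2<->R0 -> R2=(0,0,0,0) R0=(0,0,0,0)
Op 2: merge R1<->R2 -> R1=(0,0,0,0) R2=(0,0,0,0)
Op 3: inc R3 by 4 -> R3=(0,0,0,4) value=4
Op 4: merge R2<->R1 -> R2=(0,0,0,0) R1=(0,0,0,0)
Op 5: inc R1 by 2 -> R1=(0,2,0,0) value=2
Op 6: inc R2 by 5 -> R2=(0,0,5,0) value=5
Op 7: merge R3<->R2 -> R3=(0,0,5,4) R2=(0,0,5,4)
Op 8: merge R3<->R1 -> R3=(0,2,5,4) R1=(0,2,5,4)
Op 9: merge R0<->R3 -> R0=(0,2,5,4) R3=(0,2,5,4)
Op 10: merge R0<->R1 -> R0=(0,2,5,4) R1=(0,2,5,4)
Op 11: inc R0 by 2 -> R0=(2,2,5,4) value=13

Answer: 13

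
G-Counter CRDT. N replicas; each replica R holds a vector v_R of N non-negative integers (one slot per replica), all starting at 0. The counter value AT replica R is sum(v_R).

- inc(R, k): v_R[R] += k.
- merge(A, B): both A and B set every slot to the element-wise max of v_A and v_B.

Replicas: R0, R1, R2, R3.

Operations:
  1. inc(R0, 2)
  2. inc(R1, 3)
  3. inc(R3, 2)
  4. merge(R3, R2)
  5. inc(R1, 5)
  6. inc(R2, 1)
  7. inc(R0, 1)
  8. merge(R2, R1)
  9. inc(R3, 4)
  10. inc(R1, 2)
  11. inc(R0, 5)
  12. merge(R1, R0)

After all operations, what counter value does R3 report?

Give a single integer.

Op 1: inc R0 by 2 -> R0=(2,0,0,0) value=2
Op 2: inc R1 by 3 -> R1=(0,3,0,0) value=3
Op 3: inc R3 by 2 -> R3=(0,0,0,2) value=2
Op 4: merge R3<->R2 -> R3=(0,0,0,2) R2=(0,0,0,2)
Op 5: inc R1 by 5 -> R1=(0,8,0,0) value=8
Op 6: inc R2 by 1 -> R2=(0,0,1,2) value=3
Op 7: inc R0 by 1 -> R0=(3,0,0,0) value=3
Op 8: merge R2<->R1 -> R2=(0,8,1,2) R1=(0,8,1,2)
Op 9: inc R3 by 4 -> R3=(0,0,0,6) value=6
Op 10: inc R1 by 2 -> R1=(0,10,1,2) value=13
Op 11: inc R0 by 5 -> R0=(8,0,0,0) value=8
Op 12: merge R1<->R0 -> R1=(8,10,1,2) R0=(8,10,1,2)

Answer: 6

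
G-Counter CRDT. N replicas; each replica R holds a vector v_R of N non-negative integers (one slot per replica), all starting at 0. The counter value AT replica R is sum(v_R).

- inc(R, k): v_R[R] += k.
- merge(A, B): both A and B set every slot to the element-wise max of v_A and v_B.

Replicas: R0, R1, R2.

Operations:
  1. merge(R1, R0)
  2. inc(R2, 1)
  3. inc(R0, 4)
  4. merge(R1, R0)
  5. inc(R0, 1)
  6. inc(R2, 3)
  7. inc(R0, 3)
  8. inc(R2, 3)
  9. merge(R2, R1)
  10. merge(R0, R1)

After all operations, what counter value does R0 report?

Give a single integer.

Op 1: merge R1<->R0 -> R1=(0,0,0) R0=(0,0,0)
Op 2: inc R2 by 1 -> R2=(0,0,1) value=1
Op 3: inc R0 by 4 -> R0=(4,0,0) value=4
Op 4: merge R1<->R0 -> R1=(4,0,0) R0=(4,0,0)
Op 5: inc R0 by 1 -> R0=(5,0,0) value=5
Op 6: inc R2 by 3 -> R2=(0,0,4) value=4
Op 7: inc R0 by 3 -> R0=(8,0,0) value=8
Op 8: inc R2 by 3 -> R2=(0,0,7) value=7
Op 9: merge R2<->R1 -> R2=(4,0,7) R1=(4,0,7)
Op 10: merge R0<->R1 -> R0=(8,0,7) R1=(8,0,7)

Answer: 15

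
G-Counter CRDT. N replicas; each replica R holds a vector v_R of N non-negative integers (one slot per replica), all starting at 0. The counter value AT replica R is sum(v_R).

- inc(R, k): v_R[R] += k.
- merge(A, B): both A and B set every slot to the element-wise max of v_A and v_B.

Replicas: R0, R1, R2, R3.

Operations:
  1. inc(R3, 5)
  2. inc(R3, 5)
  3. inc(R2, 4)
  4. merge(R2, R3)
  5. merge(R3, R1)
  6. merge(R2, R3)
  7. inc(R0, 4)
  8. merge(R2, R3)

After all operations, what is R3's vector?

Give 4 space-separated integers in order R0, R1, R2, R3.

Answer: 0 0 4 10

Derivation:
Op 1: inc R3 by 5 -> R3=(0,0,0,5) value=5
Op 2: inc R3 by 5 -> R3=(0,0,0,10) value=10
Op 3: inc R2 by 4 -> R2=(0,0,4,0) value=4
Op 4: merge R2<->R3 -> R2=(0,0,4,10) R3=(0,0,4,10)
Op 5: merge R3<->R1 -> R3=(0,0,4,10) R1=(0,0,4,10)
Op 6: merge R2<->R3 -> R2=(0,0,4,10) R3=(0,0,4,10)
Op 7: inc R0 by 4 -> R0=(4,0,0,0) value=4
Op 8: merge R2<->R3 -> R2=(0,0,4,10) R3=(0,0,4,10)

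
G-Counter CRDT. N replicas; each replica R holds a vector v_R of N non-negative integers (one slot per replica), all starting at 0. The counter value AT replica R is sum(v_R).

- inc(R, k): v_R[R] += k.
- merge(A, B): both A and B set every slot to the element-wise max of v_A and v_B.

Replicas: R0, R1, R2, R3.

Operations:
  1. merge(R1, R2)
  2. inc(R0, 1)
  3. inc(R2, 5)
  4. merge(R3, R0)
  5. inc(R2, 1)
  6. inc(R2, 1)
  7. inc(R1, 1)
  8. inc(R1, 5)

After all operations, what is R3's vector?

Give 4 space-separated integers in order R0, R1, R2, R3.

Op 1: merge R1<->R2 -> R1=(0,0,0,0) R2=(0,0,0,0)
Op 2: inc R0 by 1 -> R0=(1,0,0,0) value=1
Op 3: inc R2 by 5 -> R2=(0,0,5,0) value=5
Op 4: merge R3<->R0 -> R3=(1,0,0,0) R0=(1,0,0,0)
Op 5: inc R2 by 1 -> R2=(0,0,6,0) value=6
Op 6: inc R2 by 1 -> R2=(0,0,7,0) value=7
Op 7: inc R1 by 1 -> R1=(0,1,0,0) value=1
Op 8: inc R1 by 5 -> R1=(0,6,0,0) value=6

Answer: 1 0 0 0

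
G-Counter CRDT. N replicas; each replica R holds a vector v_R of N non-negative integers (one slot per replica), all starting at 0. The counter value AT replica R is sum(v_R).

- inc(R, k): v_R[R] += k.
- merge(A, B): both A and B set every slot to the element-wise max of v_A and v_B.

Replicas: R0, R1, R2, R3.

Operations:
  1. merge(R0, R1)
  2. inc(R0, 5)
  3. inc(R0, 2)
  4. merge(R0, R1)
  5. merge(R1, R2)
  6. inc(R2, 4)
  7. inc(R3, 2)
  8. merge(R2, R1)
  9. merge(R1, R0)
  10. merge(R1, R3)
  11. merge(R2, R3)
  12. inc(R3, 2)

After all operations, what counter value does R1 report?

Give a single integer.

Op 1: merge R0<->R1 -> R0=(0,0,0,0) R1=(0,0,0,0)
Op 2: inc R0 by 5 -> R0=(5,0,0,0) value=5
Op 3: inc R0 by 2 -> R0=(7,0,0,0) value=7
Op 4: merge R0<->R1 -> R0=(7,0,0,0) R1=(7,0,0,0)
Op 5: merge R1<->R2 -> R1=(7,0,0,0) R2=(7,0,0,0)
Op 6: inc R2 by 4 -> R2=(7,0,4,0) value=11
Op 7: inc R3 by 2 -> R3=(0,0,0,2) value=2
Op 8: merge R2<->R1 -> R2=(7,0,4,0) R1=(7,0,4,0)
Op 9: merge R1<->R0 -> R1=(7,0,4,0) R0=(7,0,4,0)
Op 10: merge R1<->R3 -> R1=(7,0,4,2) R3=(7,0,4,2)
Op 11: merge R2<->R3 -> R2=(7,0,4,2) R3=(7,0,4,2)
Op 12: inc R3 by 2 -> R3=(7,0,4,4) value=15

Answer: 13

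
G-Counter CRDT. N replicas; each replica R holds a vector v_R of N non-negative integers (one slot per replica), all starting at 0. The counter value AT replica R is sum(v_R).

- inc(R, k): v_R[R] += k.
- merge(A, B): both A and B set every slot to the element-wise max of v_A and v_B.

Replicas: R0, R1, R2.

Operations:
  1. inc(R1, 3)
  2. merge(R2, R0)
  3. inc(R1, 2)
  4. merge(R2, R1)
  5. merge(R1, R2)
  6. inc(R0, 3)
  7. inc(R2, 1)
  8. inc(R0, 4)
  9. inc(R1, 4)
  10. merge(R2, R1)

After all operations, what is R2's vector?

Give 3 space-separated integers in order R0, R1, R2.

Op 1: inc R1 by 3 -> R1=(0,3,0) value=3
Op 2: merge R2<->R0 -> R2=(0,0,0) R0=(0,0,0)
Op 3: inc R1 by 2 -> R1=(0,5,0) value=5
Op 4: merge R2<->R1 -> R2=(0,5,0) R1=(0,5,0)
Op 5: merge R1<->R2 -> R1=(0,5,0) R2=(0,5,0)
Op 6: inc R0 by 3 -> R0=(3,0,0) value=3
Op 7: inc R2 by 1 -> R2=(0,5,1) value=6
Op 8: inc R0 by 4 -> R0=(7,0,0) value=7
Op 9: inc R1 by 4 -> R1=(0,9,0) value=9
Op 10: merge R2<->R1 -> R2=(0,9,1) R1=(0,9,1)

Answer: 0 9 1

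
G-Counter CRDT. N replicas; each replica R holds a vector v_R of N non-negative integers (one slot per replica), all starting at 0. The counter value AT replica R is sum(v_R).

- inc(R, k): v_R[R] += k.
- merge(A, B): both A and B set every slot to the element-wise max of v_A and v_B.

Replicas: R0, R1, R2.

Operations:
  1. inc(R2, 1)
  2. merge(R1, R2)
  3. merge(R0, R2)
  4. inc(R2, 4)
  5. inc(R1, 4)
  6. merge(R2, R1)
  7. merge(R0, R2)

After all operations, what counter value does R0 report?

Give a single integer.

Op 1: inc R2 by 1 -> R2=(0,0,1) value=1
Op 2: merge R1<->R2 -> R1=(0,0,1) R2=(0,0,1)
Op 3: merge R0<->R2 -> R0=(0,0,1) R2=(0,0,1)
Op 4: inc R2 by 4 -> R2=(0,0,5) value=5
Op 5: inc R1 by 4 -> R1=(0,4,1) value=5
Op 6: merge R2<->R1 -> R2=(0,4,5) R1=(0,4,5)
Op 7: merge R0<->R2 -> R0=(0,4,5) R2=(0,4,5)

Answer: 9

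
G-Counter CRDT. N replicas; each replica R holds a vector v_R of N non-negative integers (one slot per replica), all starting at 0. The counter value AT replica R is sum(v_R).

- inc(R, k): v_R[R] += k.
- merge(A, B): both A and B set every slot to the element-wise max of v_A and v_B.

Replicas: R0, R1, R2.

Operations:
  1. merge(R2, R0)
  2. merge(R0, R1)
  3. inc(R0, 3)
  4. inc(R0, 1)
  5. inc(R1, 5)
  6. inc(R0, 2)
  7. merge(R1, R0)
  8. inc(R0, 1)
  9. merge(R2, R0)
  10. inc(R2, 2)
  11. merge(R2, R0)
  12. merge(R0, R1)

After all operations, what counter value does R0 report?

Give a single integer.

Op 1: merge R2<->R0 -> R2=(0,0,0) R0=(0,0,0)
Op 2: merge R0<->R1 -> R0=(0,0,0) R1=(0,0,0)
Op 3: inc R0 by 3 -> R0=(3,0,0) value=3
Op 4: inc R0 by 1 -> R0=(4,0,0) value=4
Op 5: inc R1 by 5 -> R1=(0,5,0) value=5
Op 6: inc R0 by 2 -> R0=(6,0,0) value=6
Op 7: merge R1<->R0 -> R1=(6,5,0) R0=(6,5,0)
Op 8: inc R0 by 1 -> R0=(7,5,0) value=12
Op 9: merge R2<->R0 -> R2=(7,5,0) R0=(7,5,0)
Op 10: inc R2 by 2 -> R2=(7,5,2) value=14
Op 11: merge R2<->R0 -> R2=(7,5,2) R0=(7,5,2)
Op 12: merge R0<->R1 -> R0=(7,5,2) R1=(7,5,2)

Answer: 14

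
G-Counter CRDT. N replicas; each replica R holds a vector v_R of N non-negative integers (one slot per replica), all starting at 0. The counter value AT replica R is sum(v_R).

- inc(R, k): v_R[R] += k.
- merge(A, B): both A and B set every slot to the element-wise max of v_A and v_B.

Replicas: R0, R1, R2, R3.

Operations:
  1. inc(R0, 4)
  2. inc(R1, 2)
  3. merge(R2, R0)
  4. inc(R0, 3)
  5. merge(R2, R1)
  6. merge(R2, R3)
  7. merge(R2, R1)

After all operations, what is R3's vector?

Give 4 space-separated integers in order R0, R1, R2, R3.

Op 1: inc R0 by 4 -> R0=(4,0,0,0) value=4
Op 2: inc R1 by 2 -> R1=(0,2,0,0) value=2
Op 3: merge R2<->R0 -> R2=(4,0,0,0) R0=(4,0,0,0)
Op 4: inc R0 by 3 -> R0=(7,0,0,0) value=7
Op 5: merge R2<->R1 -> R2=(4,2,0,0) R1=(4,2,0,0)
Op 6: merge R2<->R3 -> R2=(4,2,0,0) R3=(4,2,0,0)
Op 7: merge R2<->R1 -> R2=(4,2,0,0) R1=(4,2,0,0)

Answer: 4 2 0 0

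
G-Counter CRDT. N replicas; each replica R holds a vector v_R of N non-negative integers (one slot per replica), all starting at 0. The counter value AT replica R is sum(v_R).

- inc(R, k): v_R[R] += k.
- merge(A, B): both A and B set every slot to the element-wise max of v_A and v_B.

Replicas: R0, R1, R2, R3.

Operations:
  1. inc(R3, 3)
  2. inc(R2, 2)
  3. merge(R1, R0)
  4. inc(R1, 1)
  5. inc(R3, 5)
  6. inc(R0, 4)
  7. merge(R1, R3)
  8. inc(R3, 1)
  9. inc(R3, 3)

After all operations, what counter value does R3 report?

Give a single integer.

Answer: 13

Derivation:
Op 1: inc R3 by 3 -> R3=(0,0,0,3) value=3
Op 2: inc R2 by 2 -> R2=(0,0,2,0) value=2
Op 3: merge R1<->R0 -> R1=(0,0,0,0) R0=(0,0,0,0)
Op 4: inc R1 by 1 -> R1=(0,1,0,0) value=1
Op 5: inc R3 by 5 -> R3=(0,0,0,8) value=8
Op 6: inc R0 by 4 -> R0=(4,0,0,0) value=4
Op 7: merge R1<->R3 -> R1=(0,1,0,8) R3=(0,1,0,8)
Op 8: inc R3 by 1 -> R3=(0,1,0,9) value=10
Op 9: inc R3 by 3 -> R3=(0,1,0,12) value=13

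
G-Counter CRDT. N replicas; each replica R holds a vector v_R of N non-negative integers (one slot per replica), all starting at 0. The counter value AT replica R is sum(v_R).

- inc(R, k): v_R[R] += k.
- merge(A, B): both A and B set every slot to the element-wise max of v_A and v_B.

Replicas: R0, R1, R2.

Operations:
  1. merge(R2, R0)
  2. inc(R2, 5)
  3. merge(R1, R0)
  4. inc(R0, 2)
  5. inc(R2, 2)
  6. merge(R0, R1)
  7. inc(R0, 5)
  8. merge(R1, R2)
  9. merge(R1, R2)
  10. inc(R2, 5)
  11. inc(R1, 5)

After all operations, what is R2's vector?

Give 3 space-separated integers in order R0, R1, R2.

Op 1: merge R2<->R0 -> R2=(0,0,0) R0=(0,0,0)
Op 2: inc R2 by 5 -> R2=(0,0,5) value=5
Op 3: merge R1<->R0 -> R1=(0,0,0) R0=(0,0,0)
Op 4: inc R0 by 2 -> R0=(2,0,0) value=2
Op 5: inc R2 by 2 -> R2=(0,0,7) value=7
Op 6: merge R0<->R1 -> R0=(2,0,0) R1=(2,0,0)
Op 7: inc R0 by 5 -> R0=(7,0,0) value=7
Op 8: merge R1<->R2 -> R1=(2,0,7) R2=(2,0,7)
Op 9: merge R1<->R2 -> R1=(2,0,7) R2=(2,0,7)
Op 10: inc R2 by 5 -> R2=(2,0,12) value=14
Op 11: inc R1 by 5 -> R1=(2,5,7) value=14

Answer: 2 0 12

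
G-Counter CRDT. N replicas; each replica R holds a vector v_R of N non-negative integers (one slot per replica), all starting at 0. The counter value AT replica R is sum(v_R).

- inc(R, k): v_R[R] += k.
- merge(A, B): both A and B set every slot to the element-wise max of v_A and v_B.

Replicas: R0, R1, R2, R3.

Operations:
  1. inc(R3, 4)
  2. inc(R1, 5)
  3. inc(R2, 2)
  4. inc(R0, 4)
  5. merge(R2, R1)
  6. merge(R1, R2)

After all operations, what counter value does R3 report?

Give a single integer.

Op 1: inc R3 by 4 -> R3=(0,0,0,4) value=4
Op 2: inc R1 by 5 -> R1=(0,5,0,0) value=5
Op 3: inc R2 by 2 -> R2=(0,0,2,0) value=2
Op 4: inc R0 by 4 -> R0=(4,0,0,0) value=4
Op 5: merge R2<->R1 -> R2=(0,5,2,0) R1=(0,5,2,0)
Op 6: merge R1<->R2 -> R1=(0,5,2,0) R2=(0,5,2,0)

Answer: 4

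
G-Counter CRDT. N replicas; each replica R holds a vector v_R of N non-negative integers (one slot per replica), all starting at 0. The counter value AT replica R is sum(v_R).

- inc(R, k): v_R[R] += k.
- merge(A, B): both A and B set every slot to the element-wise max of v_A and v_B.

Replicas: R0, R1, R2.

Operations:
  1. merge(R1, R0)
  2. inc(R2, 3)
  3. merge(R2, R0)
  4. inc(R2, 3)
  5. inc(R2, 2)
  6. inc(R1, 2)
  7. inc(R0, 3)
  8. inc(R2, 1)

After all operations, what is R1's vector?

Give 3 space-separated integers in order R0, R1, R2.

Answer: 0 2 0

Derivation:
Op 1: merge R1<->R0 -> R1=(0,0,0) R0=(0,0,0)
Op 2: inc R2 by 3 -> R2=(0,0,3) value=3
Op 3: merge R2<->R0 -> R2=(0,0,3) R0=(0,0,3)
Op 4: inc R2 by 3 -> R2=(0,0,6) value=6
Op 5: inc R2 by 2 -> R2=(0,0,8) value=8
Op 6: inc R1 by 2 -> R1=(0,2,0) value=2
Op 7: inc R0 by 3 -> R0=(3,0,3) value=6
Op 8: inc R2 by 1 -> R2=(0,0,9) value=9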